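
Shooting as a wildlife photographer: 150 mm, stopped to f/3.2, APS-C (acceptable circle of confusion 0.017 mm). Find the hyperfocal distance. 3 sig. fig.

414 m

Hyperfocal distance H = f²/(N·c) + f = 150²/(3.2 × 0.017) + 150 = 22500/0.0544 + 150 ≈ 413752.9 mm ≈ 414 m.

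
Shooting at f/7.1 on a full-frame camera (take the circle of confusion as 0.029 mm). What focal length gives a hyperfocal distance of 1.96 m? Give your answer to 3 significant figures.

From H = f²/(N·c) + f, with f ≪ H: f ≈ √(H·N·c) = √(1960 × 7.1 × 0.029) = √403.56 ≈ 20.09 mm.
Exact: f² + N·c·f − N·c·H = 0 ⇒ f = (−N·c + √((N·c)² + 4·N·c·H))/2 = (−0.2059 + √1614.3)/2 ≈ 19.986 mm ≈ 20.0 mm.

20.0 mm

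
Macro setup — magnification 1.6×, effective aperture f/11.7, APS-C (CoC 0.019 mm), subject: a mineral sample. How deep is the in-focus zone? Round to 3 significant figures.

0.174 mm

At magnification m, DoF ≈ 2·N_eff·c/m² = 2 × 11.7 × 0.019 / 1.6² = 0.4446 / 2.56 ≈ 0.174 mm.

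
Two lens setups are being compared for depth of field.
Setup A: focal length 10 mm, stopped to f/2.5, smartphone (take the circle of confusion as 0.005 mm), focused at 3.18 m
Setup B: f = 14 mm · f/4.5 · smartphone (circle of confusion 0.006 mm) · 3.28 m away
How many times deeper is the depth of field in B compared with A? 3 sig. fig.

Setup A: H = 10²/(2.5×0.005) + 10 ≈ 8010.0 mm; DoF = Df − Dn = 5267.1 − 2277.5 ≈ 2989.6 mm.
Setup B: H = 14²/(4.5×0.006) + 14 ≈ 7273.3 mm; DoF = Df − Dn = 5962.6 − 2262.2 ≈ 3700.4 mm.
Ratio = 3700.4 / 2989.6 ≈ 1.24.

1.24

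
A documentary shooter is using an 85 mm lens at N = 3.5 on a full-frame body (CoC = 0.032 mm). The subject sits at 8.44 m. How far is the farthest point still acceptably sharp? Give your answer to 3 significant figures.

9.70 m

Hyperfocal distance H = f²/(N·c) + f = 85²/(3.5 × 0.032) + 85 = 7225/0.112 + 85 ≈ 64593.9 mm ≈ 64.59 m.
Far limit Df = s·(H − f)/(H − s) = 8440 × (64593.9 − 85) / (64593.9 − 8440) = 8440 × 64508.9 / 56153.9 ≈ 9695.8 mm ≈ 9.70 m.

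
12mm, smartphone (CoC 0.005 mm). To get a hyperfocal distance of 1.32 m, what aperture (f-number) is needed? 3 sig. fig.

f/22

Rearrange H = f²/(N·c) + f for N: N = f² / ((H − f)·c).
N = 12² / ((1320 − 12) × 0.005) = 144 / 6.540 ≈ 22.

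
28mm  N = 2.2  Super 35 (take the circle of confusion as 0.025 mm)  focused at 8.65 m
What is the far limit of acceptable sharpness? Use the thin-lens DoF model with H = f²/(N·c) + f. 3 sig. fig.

Hyperfocal distance H = f²/(N·c) + f = 28²/(2.2 × 0.025) + 28 = 784/0.055 + 28 ≈ 14282.5 mm ≈ 14.28 m.
Far limit Df = s·(H − f)/(H − s) = 8650 × (14282.5 − 28) / (14282.5 − 8650) = 8650 × 14254.5 / 5632.5 ≈ 21891 mm ≈ 21.9 m.

21.9 m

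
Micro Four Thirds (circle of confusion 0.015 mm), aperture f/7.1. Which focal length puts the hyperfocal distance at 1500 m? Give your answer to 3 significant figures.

400 mm

From H = f²/(N·c) + f, with f ≪ H: f ≈ √(H·N·c) = √(1500000 × 7.1 × 0.015) = √159750 ≈ 399.7 mm.
The +f correction barely moves this — solving exactly, f² + N·c·f − N·c·H = 0 ⇒ f = (−N·c + √((N·c)² + 4·N·c·H))/2 = (−0.1065 + √639000)/2 ≈ 399.63 mm, so f ≈ 400 mm.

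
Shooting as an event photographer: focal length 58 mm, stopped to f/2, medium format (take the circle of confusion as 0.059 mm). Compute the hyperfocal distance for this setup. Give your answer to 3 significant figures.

28.6 m

Hyperfocal distance H = f²/(N·c) + f = 58²/(2 × 0.059) + 58 = 3364/0.118 + 58 ≈ 28566.5 mm ≈ 28.6 m.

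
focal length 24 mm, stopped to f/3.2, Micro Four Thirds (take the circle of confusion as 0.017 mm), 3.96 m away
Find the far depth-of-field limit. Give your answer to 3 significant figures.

Hyperfocal distance H = f²/(N·c) + f = 24²/(3.2 × 0.017) + 24 = 576/0.0544 + 24 ≈ 10612.2 mm ≈ 10.61 m.
Far limit Df = s·(H − f)/(H − s) = 3960 × (10612.2 − 24) / (10612.2 − 3960) = 3960 × 10588.2 / 6652.2 ≈ 6303.1 mm ≈ 6.30 m.

6.30 m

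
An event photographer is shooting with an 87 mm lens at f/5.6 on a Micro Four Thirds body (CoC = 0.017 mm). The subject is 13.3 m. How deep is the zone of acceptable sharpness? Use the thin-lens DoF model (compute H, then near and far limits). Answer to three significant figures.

4.55 m

Hyperfocal distance H = f²/(N·c) + f = 87²/(5.6 × 0.017) + 87 = 7569/0.0952 + 87 ≈ 79593.3 mm ≈ 79.59 m.
Near limit Dn = s·(H − f)/(H + s − 2f) = 13300 × (79593.3 − 87) / (79593.3 + 13300 − 2 × 87) = 13300 × 79506.3 / 92719.3 ≈ 11404.7 mm.
Far limit Df = s·(H − f)/(H − s) = 13300 × (79593.3 − 87) / (79593.3 − 13300) = 13300 × 79506.3 / 66293.3 ≈ 15950.8 mm.
Depth of field = Df − Dn = 15950.8 − 11404.7 ≈ 4546.1 mm ≈ 4.55 m.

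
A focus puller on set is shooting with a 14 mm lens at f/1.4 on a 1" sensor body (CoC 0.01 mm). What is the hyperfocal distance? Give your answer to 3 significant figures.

Hyperfocal distance H = f²/(N·c) + f = 14²/(1.4 × 0.01) + 14 = 196/0.014 + 14 ≈ 14014.0 mm ≈ 14.0 m.

14.0 m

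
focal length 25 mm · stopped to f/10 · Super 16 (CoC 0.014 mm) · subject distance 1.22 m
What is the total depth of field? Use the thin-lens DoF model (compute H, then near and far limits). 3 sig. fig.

0.704 m

Hyperfocal distance H = f²/(N·c) + f = 25²/(10 × 0.014) + 25 = 625/0.14 + 25 ≈ 4489.3 mm ≈ 4.489 m.
Near limit Dn = s·(H − f)/(H + s − 2f) = 1220 × (4489.3 − 25) / (4489.3 + 1220 − 2 × 25) = 1220 × 4464.3 / 5659.3 ≈ 962.39 mm.
Far limit Df = s·(H − f)/(H − s) = 1220 × (4489.3 − 25) / (4489.3 − 1220) = 1220 × 4464.3 / 3269.3 ≈ 1665.94 mm.
Depth of field = Df − Dn = 1665.94 − 962.39 ≈ 703.55 mm ≈ 0.704 m.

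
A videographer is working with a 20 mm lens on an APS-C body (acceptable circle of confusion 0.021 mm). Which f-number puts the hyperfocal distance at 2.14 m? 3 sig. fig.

f/8.98

Rearrange H = f²/(N·c) + f for N: N = f² / ((H − f)·c).
N = 20² / ((2140 − 20) × 0.021) = 400 / 44.52 ≈ 8.98.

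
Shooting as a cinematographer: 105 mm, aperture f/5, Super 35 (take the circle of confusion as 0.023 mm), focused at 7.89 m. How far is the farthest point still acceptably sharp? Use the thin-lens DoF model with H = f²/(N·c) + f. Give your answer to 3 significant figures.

8.59 m

Hyperfocal distance H = f²/(N·c) + f = 105²/(5 × 0.023) + 105 = 11025/0.115 + 105 ≈ 95974.6 mm ≈ 95.97 m.
Far limit Df = s·(H − f)/(H − s) = 7890 × (95974.6 − 105) / (95974.6 − 7890) = 7890 × 95869.6 / 88084.6 ≈ 8587.3 mm ≈ 8.59 m.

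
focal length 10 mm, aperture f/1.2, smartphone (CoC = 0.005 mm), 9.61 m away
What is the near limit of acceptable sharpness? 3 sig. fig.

6.10 m

Hyperfocal distance H = f²/(N·c) + f = 10²/(1.2 × 0.005) + 10 = 100/0.006 + 10 ≈ 16676.7 mm ≈ 16.68 m.
Near limit Dn = s·(H − f)/(H + s − 2f) = 9610 × (16676.7 − 10) / (16676.7 + 9610 − 2 × 10) = 9610 × 16666.7 / 26266.7 ≈ 6097.7 mm ≈ 6.10 m.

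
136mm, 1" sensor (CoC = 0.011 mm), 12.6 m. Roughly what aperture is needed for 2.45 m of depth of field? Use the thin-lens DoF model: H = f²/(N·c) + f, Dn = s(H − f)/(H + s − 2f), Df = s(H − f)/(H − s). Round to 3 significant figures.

Write h = H − f = f²/(N·c). The thin-lens limits are Dn = s·h/(h + (s−f)) and Df = s·h/(h − (s−f)), so DoF = Df − Dn = 2·s·(s−f)·h / (h² − (s−f)²).
That is a quadratic in h: DoF·h² − 2·s·(s−f)·h − DoF·(s−f)² = 0 ⇒ h = (s−f)·(s + √(s² + DoF²)) / DoF = 12464 × (12600 + √(12600² + 2450²)) / 2450 = 12464 × (12600 + 12836.0) / 2450 ≈ 129402 mm.
Then N = f²/(c·h) = 136² / (0.011 × 129402) = 18496 / 1423.4 ≈ 13.

f/13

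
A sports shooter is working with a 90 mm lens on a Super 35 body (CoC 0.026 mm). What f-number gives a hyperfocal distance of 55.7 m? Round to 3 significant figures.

f/5.60

Rearrange H = f²/(N·c) + f for N: N = f² / ((H − f)·c).
N = 90² / ((55700 − 90) × 0.026) = 8100 / 1446 ≈ 5.60.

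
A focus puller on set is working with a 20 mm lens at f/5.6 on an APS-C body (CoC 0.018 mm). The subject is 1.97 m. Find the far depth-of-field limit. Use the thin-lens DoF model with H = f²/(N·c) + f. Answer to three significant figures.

3.87 m

Hyperfocal distance H = f²/(N·c) + f = 20²/(5.6 × 0.018) + 20 = 400/0.1008 + 20 ≈ 3988.3 mm ≈ 3.988 m.
Far limit Df = s·(H − f)/(H − s) = 1970 × (3988.3 − 20) / (3988.3 − 1970) = 1970 × 3968.3 / 2018.3 ≈ 3873.4 mm ≈ 3.87 m.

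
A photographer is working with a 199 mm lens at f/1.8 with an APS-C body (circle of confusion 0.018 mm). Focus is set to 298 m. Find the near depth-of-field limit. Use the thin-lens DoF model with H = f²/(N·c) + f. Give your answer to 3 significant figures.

Hyperfocal distance H = f²/(N·c) + f = 199²/(1.8 × 0.018) + 199 = 39601/0.0324 + 199 ≈ 1222452.1 mm ≈ 1222 m.
Near limit Dn = s·(H − f)/(H + s − 2f) = 298000 × (1222452.1 − 199) / (1222452.1 + 298000 − 2 × 199) = 298000 × 1222253.1 / 1520054.1 ≈ 239617 mm ≈ 240 m.

240 m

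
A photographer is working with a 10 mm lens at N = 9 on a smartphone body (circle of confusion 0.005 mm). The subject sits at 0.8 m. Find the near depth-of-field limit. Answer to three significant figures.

0.590 m

Hyperfocal distance H = f²/(N·c) + f = 10²/(9 × 0.005) + 10 = 100/0.045 + 10 ≈ 2232.2 mm ≈ 2.232 m.
Near limit Dn = s·(H − f)/(H + s − 2f) = 800 × (2232.2 − 10) / (2232.2 + 800 − 2 × 10) = 800 × 2222.2 / 3012.2 ≈ 590.19 mm ≈ 0.590 m.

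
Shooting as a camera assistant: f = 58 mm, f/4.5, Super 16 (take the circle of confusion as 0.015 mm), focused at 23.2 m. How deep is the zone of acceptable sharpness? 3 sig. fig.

27.5 m

Hyperfocal distance H = f²/(N·c) + f = 58²/(4.5 × 0.015) + 58 = 3364/0.0675 + 58 ≈ 49895.0 mm ≈ 49.90 m.
Near limit Dn = s·(H − f)/(H + s − 2f) = 23200 × (49895.0 − 58) / (49895.0 + 23200 − 2 × 58) = 23200 × 49837.0 / 72979.0 ≈ 15843 mm.
Far limit Df = s·(H − f)/(H − s) = 23200 × (49895.0 − 58) / (49895.0 − 23200) = 23200 × 49837.0 / 26695.0 ≈ 43312 mm.
Depth of field = Df − Dn = 43312 − 15843 ≈ 27469 mm ≈ 27.5 m.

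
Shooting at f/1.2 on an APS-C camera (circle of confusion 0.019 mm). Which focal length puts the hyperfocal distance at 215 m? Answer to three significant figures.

From H = f²/(N·c) + f, with f ≪ H: f ≈ √(H·N·c) = √(215000 × 1.2 × 0.019) = √4902.0 ≈ 70.01 mm.
The +f correction barely moves this — solving exactly, f² + N·c·f − N·c·H = 0 ⇒ f = (−N·c + √((N·c)² + 4·N·c·H))/2 = (−0.0228 + √19608)/2 ≈ 70.003 mm, so f ≈ 70.0 mm.

70.0 mm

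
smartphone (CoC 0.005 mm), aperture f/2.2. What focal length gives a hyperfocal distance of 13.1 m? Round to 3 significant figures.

From H = f²/(N·c) + f, with f ≪ H: f ≈ √(H·N·c) = √(13100 × 2.2 × 0.005) = √144.10 ≈ 12.00 mm.
The +f correction barely moves this — solving exactly, f² + N·c·f − N·c·H = 0 ⇒ f = (−N·c + √((N·c)² + 4·N·c·H))/2 = (−0.011 + √576.40)/2 ≈ 11.999 mm, so f ≈ 12.0 mm.

12.0 mm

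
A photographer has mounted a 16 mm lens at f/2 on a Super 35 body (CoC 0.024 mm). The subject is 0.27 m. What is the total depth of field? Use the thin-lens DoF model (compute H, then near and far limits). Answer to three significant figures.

Hyperfocal distance H = f²/(N·c) + f = 16²/(2 × 0.024) + 16 = 256/0.048 + 16 ≈ 5349.3 mm ≈ 5.349 m.
Near limit Dn = s·(H − f)/(H + s − 2f) = 270 × (5349.3 − 16) / (5349.3 + 270 − 2 × 16) = 270 × 5333.3 / 5587.3 ≈ 257.726 mm.
Far limit Df = s·(H − f)/(H − s) = 270 × (5349.3 − 16) / (5349.3 − 270) = 270 × 5333.3 / 5079.3 ≈ 283.502 mm.
Depth of field = Df − Dn = 283.502 − 257.726 ≈ 25.776 mm.

25.8 mm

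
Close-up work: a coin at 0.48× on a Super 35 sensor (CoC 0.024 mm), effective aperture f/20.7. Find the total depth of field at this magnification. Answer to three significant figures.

At magnification m, DoF ≈ 2·N_eff·c/m² = 2 × 20.7 × 0.024 / 0.48² = 0.9936 / 0.2304 ≈ 4.31 mm.

4.31 mm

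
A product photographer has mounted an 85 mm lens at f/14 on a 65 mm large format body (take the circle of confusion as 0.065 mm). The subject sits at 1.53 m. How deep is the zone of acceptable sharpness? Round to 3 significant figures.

0.576 m

Hyperfocal distance H = f²/(N·c) + f = 85²/(14 × 0.065) + 85 = 7225/0.91 + 85 ≈ 8024.6 mm ≈ 8.025 m.
Near limit Dn = s·(H − f)/(H + s − 2f) = 1530 × (8024.6 − 85) / (8024.6 + 1530 − 2 × 85) = 1530 × 7939.6 / 9384.6 ≈ 1294.42 mm.
Far limit Df = s·(H − f)/(H − s) = 1530 × (8024.6 − 85) / (8024.6 − 1530) = 1530 × 7939.6 / 6494.6 ≈ 1870.42 mm.
Depth of field = Df − Dn = 1870.42 − 1294.42 ≈ 576.00 mm ≈ 0.576 m.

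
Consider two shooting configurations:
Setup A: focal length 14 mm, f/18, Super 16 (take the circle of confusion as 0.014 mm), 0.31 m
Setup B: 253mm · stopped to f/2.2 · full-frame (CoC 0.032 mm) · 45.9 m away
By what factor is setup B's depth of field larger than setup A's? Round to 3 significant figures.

16.7

Setup A: H = 14²/(18×0.014) + 14 ≈ 791.8 mm; DoF = Df − Dn = 500.46 − 224.54 ≈ 275.92 mm.
Setup B: H = 253²/(2.2×0.032) + 253 ≈ 909471.8 mm; DoF = Df − Dn = 48326.2 − 43705.8 ≈ 4620.4 mm.
Ratio = 4620.4 / 275.92 ≈ 16.7.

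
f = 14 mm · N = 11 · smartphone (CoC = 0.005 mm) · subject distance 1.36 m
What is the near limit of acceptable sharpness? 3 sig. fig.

0.987 m

Hyperfocal distance H = f²/(N·c) + f = 14²/(11 × 0.005) + 14 = 196/0.055 + 14 ≈ 3577.6 mm ≈ 3.578 m.
Near limit Dn = s·(H − f)/(H + s − 2f) = 1360 × (3577.6 − 14) / (3577.6 + 1360 − 2 × 14) = 1360 × 3563.6 / 4909.6 ≈ 987.15 mm ≈ 0.987 m.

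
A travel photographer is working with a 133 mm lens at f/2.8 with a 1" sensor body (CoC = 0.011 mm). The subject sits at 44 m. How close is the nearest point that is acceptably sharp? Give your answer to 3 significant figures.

Hyperfocal distance H = f²/(N·c) + f = 133²/(2.8 × 0.011) + 133 = 17689/0.0308 + 133 ≈ 574451.2 mm ≈ 574.5 m.
Near limit Dn = s·(H − f)/(H + s − 2f) = 44000 × (574451.2 − 133) / (574451.2 + 44000 − 2 × 133) = 44000 × 574318.2 / 618185.2 ≈ 40878 mm ≈ 40.9 m.

40.9 m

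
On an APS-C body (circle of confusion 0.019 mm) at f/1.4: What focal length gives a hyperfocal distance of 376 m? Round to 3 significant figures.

From H = f²/(N·c) + f, with f ≪ H: f ≈ √(H·N·c) = √(376000 × 1.4 × 0.019) = √10002 ≈ 100.0 mm.
The +f correction barely moves this — solving exactly, f² + N·c·f − N·c·H = 0 ⇒ f = (−N·c + √((N·c)² + 4·N·c·H))/2 = (−0.0266 + √40006)/2 ≈ 99.995 mm, so f ≈ 100 mm.

100 mm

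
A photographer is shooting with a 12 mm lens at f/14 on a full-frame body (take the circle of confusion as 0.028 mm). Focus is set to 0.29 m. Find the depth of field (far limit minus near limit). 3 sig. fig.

Hyperfocal distance H = f²/(N·c) + f = 12²/(14 × 0.028) + 12 = 144/0.392 + 12 ≈ 379.3 mm ≈ 0.379 m.
Near limit Dn = s·(H − f)/(H + s − 2f) = 290 × (379.3 − 12) / (379.3 + 290 − 2 × 12) = 290 × 367.3 / 645.3 ≈ 165.1 mm.
Far limit Df = s·(H − f)/(H − s) = 290 × (379.3 − 12) / (379.3 − 290) = 290 × 367.3 / 89.3 ≈ 1192.3 mm.
Depth of field = Df − Dn = 1192.3 − 165.1 ≈ 1027.2 mm ≈ 1.03 m.

1.03 m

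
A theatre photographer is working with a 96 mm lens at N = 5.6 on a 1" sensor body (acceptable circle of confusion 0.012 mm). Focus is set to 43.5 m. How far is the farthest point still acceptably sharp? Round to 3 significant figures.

63.6 m

Hyperfocal distance H = f²/(N·c) + f = 96²/(5.6 × 0.012) + 96 = 9216/0.0672 + 96 ≈ 137238.9 mm ≈ 137.2 m.
Far limit Df = s·(H − f)/(H − s) = 43500 × (137238.9 − 96) / (137238.9 − 43500) = 43500 × 137142.9 / 93738.9 ≈ 63642 mm ≈ 63.6 m.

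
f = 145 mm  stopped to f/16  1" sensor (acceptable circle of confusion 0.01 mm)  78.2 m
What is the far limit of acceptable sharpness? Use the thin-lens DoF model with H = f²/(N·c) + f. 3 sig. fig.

Hyperfocal distance H = f²/(N·c) + f = 145²/(16 × 0.01) + 145 = 21025/0.16 + 145 ≈ 131551.2 mm ≈ 131.6 m.
Far limit Df = s·(H − f)/(H − s) = 78200 × (131551.2 − 145) / (131551.2 − 78200) = 78200 × 131406.2 / 53351.2 ≈ 192610 mm ≈ 193 m.

193 m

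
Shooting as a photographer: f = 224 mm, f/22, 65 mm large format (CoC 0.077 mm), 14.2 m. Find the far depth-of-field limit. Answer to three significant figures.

Hyperfocal distance H = f²/(N·c) + f = 224²/(22 × 0.077) + 224 = 50176/1.694 + 224 ≈ 29843.8 mm ≈ 29.84 m.
Far limit Df = s·(H − f)/(H − s) = 14200 × (29843.8 − 224) / (29843.8 − 14200) = 14200 × 29619.8 / 15643.8 ≈ 26886 mm ≈ 26.9 m.

26.9 m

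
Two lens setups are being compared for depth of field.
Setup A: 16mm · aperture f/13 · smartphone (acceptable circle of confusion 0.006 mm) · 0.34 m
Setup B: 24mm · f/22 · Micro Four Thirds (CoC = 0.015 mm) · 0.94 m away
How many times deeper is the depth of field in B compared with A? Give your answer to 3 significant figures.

20.1

Setup A: H = 16²/(13×0.006) + 16 ≈ 3298.1 mm; DoF = Df − Dn = 377.241 − 309.451 ≈ 67.790 mm.
Setup B: H = 24²/(22×0.015) + 24 ≈ 1769.5 mm; DoF = Df − Dn = 1978.1 − 616.5 ≈ 1361.6 mm.
Ratio = 1361.6 / 67.790 ≈ 20.1.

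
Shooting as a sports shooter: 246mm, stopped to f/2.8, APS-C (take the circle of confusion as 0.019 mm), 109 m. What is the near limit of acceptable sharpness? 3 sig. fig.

Hyperfocal distance H = f²/(N·c) + f = 246²/(2.8 × 0.019) + 246 = 60516/0.0532 + 246 ≈ 1137764.8 mm ≈ 1138 m.
Near limit Dn = s·(H − f)/(H + s − 2f) = 109000 × (1137764.8 − 246) / (1137764.8 + 109000 − 2 × 246) = 109000 × 1137518.8 / 1246272.8 ≈ 99488 mm ≈ 99.5 m.

99.5 m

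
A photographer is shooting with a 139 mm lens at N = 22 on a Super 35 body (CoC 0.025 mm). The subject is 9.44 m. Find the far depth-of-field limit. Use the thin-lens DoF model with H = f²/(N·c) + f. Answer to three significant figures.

12.8 m

Hyperfocal distance H = f²/(N·c) + f = 139²/(22 × 0.025) + 139 = 19321/0.55 + 139 ≈ 35268.1 mm ≈ 35.27 m.
Far limit Df = s·(H − f)/(H − s) = 9440 × (35268.1 − 139) / (35268.1 − 9440) = 9440 × 35129.1 / 25828.1 ≈ 12839 mm ≈ 12.8 m.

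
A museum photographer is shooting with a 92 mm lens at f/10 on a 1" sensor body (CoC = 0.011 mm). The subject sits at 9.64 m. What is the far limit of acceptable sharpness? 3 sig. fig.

Hyperfocal distance H = f²/(N·c) + f = 92²/(10 × 0.011) + 92 = 8464/0.11 + 92 ≈ 77037.5 mm ≈ 77.04 m.
Far limit Df = s·(H − f)/(H − s) = 9640 × (77037.5 − 92) / (77037.5 − 9640) = 9640 × 76945.5 / 67397.5 ≈ 11006 mm ≈ 11.0 m.

11.0 m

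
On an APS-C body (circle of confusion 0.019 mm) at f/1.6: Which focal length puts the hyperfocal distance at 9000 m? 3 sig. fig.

523 mm

From H = f²/(N·c) + f, with f ≪ H: f ≈ √(H·N·c) = √(9000000 × 1.6 × 0.019) = √273600 ≈ 523.1 mm.
The +f correction barely moves this — solving exactly, f² + N·c·f − N·c·H = 0 ⇒ f = (−N·c + √((N·c)² + 4·N·c·H))/2 = (−0.0304 + √1094400)/2 ≈ 523.05 mm, so f ≈ 523 mm.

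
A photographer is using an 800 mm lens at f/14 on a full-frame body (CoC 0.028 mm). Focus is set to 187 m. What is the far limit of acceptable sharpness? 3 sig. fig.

211 m

Hyperfocal distance H = f²/(N·c) + f = 800²/(14 × 0.028) + 800 = 640000/0.392 + 800 ≈ 1633453.1 mm ≈ 1633 m.
Far limit Df = s·(H − f)/(H − s) = 187000 × (1633453.1 − 800) / (1633453.1 − 187000) = 187000 × 1632653.1 / 1446453.1 ≈ 211072 mm ≈ 211 m.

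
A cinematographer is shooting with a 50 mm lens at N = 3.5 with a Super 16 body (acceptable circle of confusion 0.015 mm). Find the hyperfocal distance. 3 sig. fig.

47.7 m

Hyperfocal distance H = f²/(N·c) + f = 50²/(3.5 × 0.015) + 50 = 2500/0.0525 + 50 ≈ 47669.0 mm ≈ 47.7 m.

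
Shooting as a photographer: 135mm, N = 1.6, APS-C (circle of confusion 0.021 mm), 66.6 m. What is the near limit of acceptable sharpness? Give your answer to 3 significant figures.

Hyperfocal distance H = f²/(N·c) + f = 135²/(1.6 × 0.021) + 135 = 18225/0.0336 + 135 ≈ 542545.7 mm ≈ 542.5 m.
Near limit Dn = s·(H − f)/(H + s − 2f) = 66600 × (542545.7 − 135) / (542545.7 + 66600 − 2 × 135) = 66600 × 542410.7 / 608875.7 ≈ 59330 mm ≈ 59.3 m.

59.3 m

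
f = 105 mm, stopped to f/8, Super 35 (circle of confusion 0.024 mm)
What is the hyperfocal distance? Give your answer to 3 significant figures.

Hyperfocal distance H = f²/(N·c) + f = 105²/(8 × 0.024) + 105 = 11025/0.192 + 105 ≈ 57526.9 mm ≈ 57.5 m.

57.5 m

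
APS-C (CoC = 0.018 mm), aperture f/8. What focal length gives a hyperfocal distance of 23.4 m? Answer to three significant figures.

58.0 mm

From H = f²/(N·c) + f, with f ≪ H: f ≈ √(H·N·c) = √(23400 × 8 × 0.018) = √3369.6 ≈ 58.05 mm.
Exact: f² + N·c·f − N·c·H = 0 ⇒ f = (−N·c + √((N·c)² + 4·N·c·H))/2 = (−0.144 + √13478)/2 ≈ 57.976 mm ≈ 58.0 mm.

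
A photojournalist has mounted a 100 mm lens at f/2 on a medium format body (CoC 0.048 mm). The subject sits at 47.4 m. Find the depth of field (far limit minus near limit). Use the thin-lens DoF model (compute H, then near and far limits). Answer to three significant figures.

54.2 m

Hyperfocal distance H = f²/(N·c) + f = 100²/(2 × 0.048) + 100 = 10000/0.096 + 100 ≈ 104266.7 mm ≈ 104.3 m.
Near limit Dn = s·(H − f)/(H + s − 2f) = 47400 × (104266.7 − 100) / (104266.7 + 47400 − 2 × 100) = 47400 × 104166.7 / 151466.7 ≈ 32598 mm.
Far limit Df = s·(H − f)/(H − s) = 47400 × (104266.7 − 100) / (104266.7 − 47400) = 47400 × 104166.7 / 56866.7 ≈ 86826 mm.
Depth of field = Df − Dn = 86826 − 32598 ≈ 54228 mm ≈ 54.2 m.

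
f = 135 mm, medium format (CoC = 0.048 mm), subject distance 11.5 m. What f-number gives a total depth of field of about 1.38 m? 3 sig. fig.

f/2.00

Write h = H − f = f²/(N·c). The thin-lens limits are Dn = s·h/(h + (s−f)) and Df = s·h/(h − (s−f)), so DoF = Df − Dn = 2·s·(s−f)·h / (h² − (s−f)²).
That is a quadratic in h: DoF·h² − 2·s·(s−f)·h − DoF·(s−f)² = 0 ⇒ h = (s−f)·(s + √(s² + DoF²)) / DoF = 11365 × (11500 + √(11500² + 1380²)) / 1380 = 11365 × (11500 + 11582.5) / 1380 ≈ 190096 mm.
Then N = f²/(c·h) = 135² / (0.048 × 190096) = 18225 / 9124.6 ≈ 2.00.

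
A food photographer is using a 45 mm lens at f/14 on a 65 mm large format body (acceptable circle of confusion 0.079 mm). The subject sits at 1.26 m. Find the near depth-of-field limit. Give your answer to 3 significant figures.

Hyperfocal distance H = f²/(N·c) + f = 45²/(14 × 0.079) + 45 = 2025/1.106 + 45 ≈ 1875.9 mm ≈ 1.876 m.
Near limit Dn = s·(H − f)/(H + s − 2f) = 1260 × (1875.9 − 45) / (1875.9 + 1260 − 2 × 45) = 1260 × 1830.9 / 3045.9 ≈ 757.39 mm ≈ 0.757 m.

0.757 m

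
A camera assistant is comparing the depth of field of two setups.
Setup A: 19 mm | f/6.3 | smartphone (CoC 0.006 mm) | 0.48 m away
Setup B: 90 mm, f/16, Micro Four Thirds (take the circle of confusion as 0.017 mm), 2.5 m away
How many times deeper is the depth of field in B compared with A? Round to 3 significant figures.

8.77

Setup A: H = 19²/(6.3×0.006) + 19 ≈ 9569.3 mm; DoF = Df − Dn = 504.345 − 457.897 ≈ 46.448 mm.
Setup B: H = 90²/(16×0.017) + 90 ≈ 29869.4 mm; DoF = Df − Dn = 2720.14 − 2312.83 ≈ 407.31 mm.
Ratio = 407.31 / 46.448 ≈ 8.77.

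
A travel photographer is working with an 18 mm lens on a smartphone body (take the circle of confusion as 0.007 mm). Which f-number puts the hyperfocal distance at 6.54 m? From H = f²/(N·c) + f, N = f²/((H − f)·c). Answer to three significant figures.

Rearrange H = f²/(N·c) + f for N: N = f² / ((H − f)·c).
N = 18² / ((6540 − 18) × 0.007) = 324 / 45.65 ≈ 7.10.

f/7.10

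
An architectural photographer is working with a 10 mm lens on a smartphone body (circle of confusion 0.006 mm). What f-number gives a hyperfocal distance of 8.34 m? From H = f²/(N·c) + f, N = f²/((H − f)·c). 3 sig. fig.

f/2.00

Rearrange H = f²/(N·c) + f for N: N = f² / ((H − f)·c).
N = 10² / ((8340 − 10) × 0.006) = 100 / 49.98 ≈ 2.00.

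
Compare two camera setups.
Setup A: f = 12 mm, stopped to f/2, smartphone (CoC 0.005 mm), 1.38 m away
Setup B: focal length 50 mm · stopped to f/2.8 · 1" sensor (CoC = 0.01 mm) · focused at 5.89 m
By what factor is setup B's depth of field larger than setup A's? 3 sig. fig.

Setup A: H = 12²/(2×0.005) + 12 ≈ 14412.0 mm; DoF = Df − Dn = 1524.86 − 1260.27 ≈ 264.59 mm.
Setup B: H = 50²/(2.8×0.01) + 50 ≈ 89335.7 mm; DoF = Df − Dn = 6302.22 − 5528.40 ≈ 773.82 mm.
Ratio = 773.82 / 264.59 ≈ 2.92.

2.92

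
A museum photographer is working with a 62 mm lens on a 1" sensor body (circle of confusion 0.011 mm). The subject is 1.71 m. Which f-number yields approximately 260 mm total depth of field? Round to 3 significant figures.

f/16

Write h = H − f = f²/(N·c). The thin-lens limits are Dn = s·h/(h + (s−f)) and Df = s·h/(h − (s−f)), so DoF = Df − Dn = 2·s·(s−f)·h / (h² − (s−f)²).
That is a quadratic in h: DoF·h² − 2·s·(s−f)·h − DoF·(s−f)² = 0 ⇒ h = (s−f)·(s + √(s² + DoF²)) / DoF = 1648 × (1710 + √(1710² + 260²)) / 260 = 1648 × (1710 + 1729.65) / 260 ≈ 21802 mm.
Then N = f²/(c·h) = 62² / (0.011 × 21802) = 3844 / 239.82 ≈ 16.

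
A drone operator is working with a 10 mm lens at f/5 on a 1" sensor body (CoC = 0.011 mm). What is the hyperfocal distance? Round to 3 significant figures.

Hyperfocal distance H = f²/(N·c) + f = 10²/(5 × 0.011) + 10 = 100/0.055 + 10 ≈ 1828.2 mm ≈ 1.83 m.

1.83 m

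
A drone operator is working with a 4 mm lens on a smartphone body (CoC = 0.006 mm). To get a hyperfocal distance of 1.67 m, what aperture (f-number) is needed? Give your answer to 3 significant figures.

Rearrange H = f²/(N·c) + f for N: N = f² / ((H − f)·c).
N = 4² / ((1670 − 4) × 0.006) = 16 / 9.996 ≈ 1.60.

f/1.60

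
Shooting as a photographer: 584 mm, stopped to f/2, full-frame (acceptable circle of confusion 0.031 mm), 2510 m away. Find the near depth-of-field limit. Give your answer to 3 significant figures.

1720 m

Hyperfocal distance H = f²/(N·c) + f = 584²/(2 × 0.031) + 584 = 341056/0.062 + 584 ≈ 5501487.2 mm ≈ 5501 m.
Near limit Dn = s·(H − f)/(H + s − 2f) = 2510000 × (5501487.2 − 584) / (5501487.2 + 2510000 − 2 × 584) = 2510000 × 5500903.2 / 8010319.2 ≈ 1723685 mm ≈ 1720 m.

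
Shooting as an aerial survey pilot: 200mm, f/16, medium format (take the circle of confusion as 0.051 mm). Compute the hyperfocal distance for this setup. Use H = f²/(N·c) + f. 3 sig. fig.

49.2 m

Hyperfocal distance H = f²/(N·c) + f = 200²/(16 × 0.051) + 200 = 40000/0.816 + 200 ≈ 49219.6 mm ≈ 49.2 m.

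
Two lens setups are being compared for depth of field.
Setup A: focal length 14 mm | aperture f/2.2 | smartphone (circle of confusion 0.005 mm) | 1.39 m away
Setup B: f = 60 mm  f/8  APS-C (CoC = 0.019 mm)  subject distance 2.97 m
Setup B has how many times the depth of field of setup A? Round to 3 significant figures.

3.43

Setup A: H = 14²/(2.2×0.005) + 14 ≈ 17832.2 mm; DoF = Df − Dn = 1506.33 − 1290.35 ≈ 215.98 mm.
Setup B: H = 60²/(8×0.019) + 60 ≈ 23744.2 mm; DoF = Df − Dn = 3386.03 − 2645.02 ≈ 741.01 mm.
Ratio = 741.01 / 215.98 ≈ 3.43.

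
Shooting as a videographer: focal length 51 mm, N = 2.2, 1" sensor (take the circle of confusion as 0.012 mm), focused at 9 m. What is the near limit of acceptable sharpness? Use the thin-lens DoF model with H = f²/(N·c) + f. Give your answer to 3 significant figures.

8.25 m

Hyperfocal distance H = f²/(N·c) + f = 51²/(2.2 × 0.012) + 51 = 2601/0.0264 + 51 ≈ 98573.7 mm ≈ 98.57 m.
Near limit Dn = s·(H − f)/(H + s − 2f) = 9000 × (98573.7 − 51) / (98573.7 + 9000 − 2 × 51) = 9000 × 98522.7 / 107471.7 ≈ 8250.6 mm ≈ 8.25 m.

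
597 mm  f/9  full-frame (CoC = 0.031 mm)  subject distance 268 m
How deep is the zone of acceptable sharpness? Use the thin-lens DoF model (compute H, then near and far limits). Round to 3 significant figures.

117 m

Hyperfocal distance H = f²/(N·c) + f = 597²/(9 × 0.031) + 597 = 356409/0.279 + 597 ≈ 1278048.6 mm ≈ 1278 m.
Near limit Dn = s·(H − f)/(H + s − 2f) = 268000 × (1278048.6 − 597) / (1278048.6 + 268000 − 2 × 597) = 268000 × 1277451.6 / 1544854.6 ≈ 221611 mm.
Far limit Df = s·(H − f)/(H − s) = 268000 × (1278048.6 − 597) / (1278048.6 − 268000) = 268000 × 1277451.6 / 1010048.6 ≈ 338951 mm.
Depth of field = Df − Dn = 338951 − 221611 ≈ 117340 mm ≈ 117 m.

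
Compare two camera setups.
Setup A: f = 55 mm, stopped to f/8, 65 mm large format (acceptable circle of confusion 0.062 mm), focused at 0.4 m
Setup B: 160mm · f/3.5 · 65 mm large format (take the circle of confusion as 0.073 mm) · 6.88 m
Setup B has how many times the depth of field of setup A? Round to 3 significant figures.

Setup A: H = 55²/(8×0.062) + 55 ≈ 6153.8 mm; DoF = Df − Dn = 423.984 − 378.584 ≈ 45.400 mm.
Setup B: H = 160²/(3.5×0.073) + 160 ≈ 100355.7 mm; DoF = Df − Dn = 7374.61 − 6447.57 ≈ 927.04 mm.
Ratio = 927.04 / 45.400 ≈ 20.4.

20.4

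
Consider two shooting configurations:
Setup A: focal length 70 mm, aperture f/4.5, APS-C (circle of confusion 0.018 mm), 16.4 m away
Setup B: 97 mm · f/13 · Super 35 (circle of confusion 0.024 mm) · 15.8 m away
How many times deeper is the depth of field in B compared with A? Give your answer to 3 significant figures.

2.36

Setup A: H = 70²/(4.5×0.018) + 70 ≈ 60563.8 mm; DoF = Df − Dn = 22464.1 − 12913.9 ≈ 9550.2 mm.
Setup B: H = 97²/(13×0.024) + 97 ≈ 30254.1 mm; DoF = Df − Dn = 32965 − 10390 ≈ 22575 mm.
Ratio = 22575 / 9550.2 ≈ 2.36.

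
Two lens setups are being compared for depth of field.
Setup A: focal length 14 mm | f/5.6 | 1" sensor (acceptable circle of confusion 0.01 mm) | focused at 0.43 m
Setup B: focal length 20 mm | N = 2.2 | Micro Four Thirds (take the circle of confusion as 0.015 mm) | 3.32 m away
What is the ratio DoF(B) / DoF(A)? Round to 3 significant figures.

Setup A: H = 14²/(5.6×0.01) + 14 ≈ 3514.0 mm; DoF = Df − Dn = 488.00 − 384.32 ≈ 103.68 mm.
Setup B: H = 20²/(2.2×0.015) + 20 ≈ 12141.2 mm; DoF = Df − Dn = 4562.0 − 2609.6 ≈ 1952.4 mm.
Ratio = 1952.4 / 103.68 ≈ 18.8.

18.8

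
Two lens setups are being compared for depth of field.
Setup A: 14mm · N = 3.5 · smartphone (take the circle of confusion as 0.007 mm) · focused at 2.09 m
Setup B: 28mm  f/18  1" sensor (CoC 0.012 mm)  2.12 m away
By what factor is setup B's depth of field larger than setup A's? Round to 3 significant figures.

3.15

Setup A: H = 14²/(3.5×0.007) + 14 ≈ 8014.0 mm; DoF = Df − Dn = 2822.4 − 1659.4 ≈ 1163.0 mm.
Setup B: H = 28²/(18×0.012) + 28 ≈ 3657.6 mm; DoF = Df − Dn = 5004.3 − 1344.9 ≈ 3659.4 mm.
Ratio = 3659.4 / 1163.0 ≈ 3.15.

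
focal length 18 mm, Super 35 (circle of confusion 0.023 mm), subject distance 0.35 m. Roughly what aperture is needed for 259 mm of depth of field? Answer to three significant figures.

Write h = H − f = f²/(N·c). The thin-lens limits are Dn = s·h/(h + (s−f)) and Df = s·h/(h − (s−f)), so DoF = Df − Dn = 2·s·(s−f)·h / (h² − (s−f)²).
That is a quadratic in h: DoF·h² − 2·s·(s−f)·h − DoF·(s−f)² = 0 ⇒ h = (s−f)·(s + √(s² + DoF²)) / DoF = 332 × (350 + √(350² + 259²)) / 259 = 332 × (350 + 435.409) / 259 ≈ 1006.8 mm.
Then N = f²/(c·h) = 18² / (0.023 × 1006.8) = 324 / 23.156 ≈ 14.

f/14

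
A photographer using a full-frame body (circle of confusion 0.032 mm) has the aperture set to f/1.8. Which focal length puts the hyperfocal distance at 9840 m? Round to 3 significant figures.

From H = f²/(N·c) + f, with f ≪ H: f ≈ √(H·N·c) = √(9840000 × 1.8 × 0.032) = √566784 ≈ 752.9 mm.
The +f correction barely moves this — solving exactly, f² + N·c·f − N·c·H = 0 ⇒ f = (−N·c + √((N·c)² + 4·N·c·H))/2 = (−0.0576 + √2267136)/2 ≈ 752.82 mm, so f ≈ 753 mm.

753 mm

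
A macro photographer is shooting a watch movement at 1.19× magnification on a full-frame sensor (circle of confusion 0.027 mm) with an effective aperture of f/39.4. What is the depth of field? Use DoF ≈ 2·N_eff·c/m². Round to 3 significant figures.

At magnification m, DoF ≈ 2·N_eff·c/m² = 2 × 39.4 × 0.027 / 1.19² = 2.128 / 1.416 ≈ 1.5 mm.

1.50 mm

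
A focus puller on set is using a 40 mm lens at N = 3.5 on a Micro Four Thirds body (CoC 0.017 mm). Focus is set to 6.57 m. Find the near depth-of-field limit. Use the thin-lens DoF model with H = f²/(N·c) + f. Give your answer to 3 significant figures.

Hyperfocal distance H = f²/(N·c) + f = 40²/(3.5 × 0.017) + 40 = 1600/0.0595 + 40 ≈ 26930.8 mm ≈ 26.93 m.
Near limit Dn = s·(H − f)/(H + s − 2f) = 6570 × (26930.8 − 40) / (26930.8 + 6570 − 2 × 40) = 6570 × 26890.8 / 33420.8 ≈ 5286.3 mm ≈ 5.29 m.

5.29 m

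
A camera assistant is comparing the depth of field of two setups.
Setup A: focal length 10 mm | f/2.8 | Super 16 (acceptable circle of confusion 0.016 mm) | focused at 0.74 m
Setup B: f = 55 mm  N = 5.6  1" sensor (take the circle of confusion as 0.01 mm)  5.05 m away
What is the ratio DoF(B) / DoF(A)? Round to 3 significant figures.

1.74

Setup A: H = 10²/(2.8×0.016) + 10 ≈ 2242.1 mm; DoF = Df − Dn = 1099.62 − 557.63 ≈ 541.99 mm.
Setup B: H = 55²/(5.6×0.01) + 55 ≈ 54072.9 mm; DoF = Df − Dn = 5564.55 − 4622.56 ≈ 941.99 mm.
Ratio = 941.99 / 541.99 ≈ 1.74.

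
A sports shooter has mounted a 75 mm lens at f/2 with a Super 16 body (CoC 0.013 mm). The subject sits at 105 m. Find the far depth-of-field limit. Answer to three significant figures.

204 m

Hyperfocal distance H = f²/(N·c) + f = 75²/(2 × 0.013) + 75 = 5625/0.026 + 75 ≈ 216421.2 mm ≈ 216.4 m.
Far limit Df = s·(H − f)/(H − s) = 105000 × (216421.2 − 75) / (216421.2 − 105000) = 105000 × 216346.2 / 111421.2 ≈ 203878 mm ≈ 204 m.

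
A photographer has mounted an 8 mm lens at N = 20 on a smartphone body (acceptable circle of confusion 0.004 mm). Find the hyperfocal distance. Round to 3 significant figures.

0.808 m

Hyperfocal distance H = f²/(N·c) + f = 8²/(20 × 0.004) + 8 = 64/0.08 + 8 ≈ 808.0 mm ≈ 0.808 m.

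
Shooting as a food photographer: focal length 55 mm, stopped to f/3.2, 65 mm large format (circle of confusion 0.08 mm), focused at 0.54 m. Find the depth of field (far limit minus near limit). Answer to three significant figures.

Hyperfocal distance H = f²/(N·c) + f = 55²/(3.2 × 0.08) + 55 = 3025/0.256 + 55 ≈ 11871.4 mm ≈ 11.87 m.
Near limit Dn = s·(H − f)/(H + s − 2f) = 540 × (11871.4 − 55) / (11871.4 + 540 − 2 × 55) = 540 × 11816.4 / 12301.4 ≈ 518.710 mm.
Far limit Df = s·(H − f)/(H − s) = 540 × (11871.4 − 55) / (11871.4 − 540) = 540 × 11816.4 / 11331.4 ≈ 563.113 mm.
Depth of field = Df − Dn = 563.113 − 518.710 ≈ 44.403 mm.

44.4 mm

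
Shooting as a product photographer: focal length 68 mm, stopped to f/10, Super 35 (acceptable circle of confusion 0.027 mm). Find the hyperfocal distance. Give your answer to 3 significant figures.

17.2 m

Hyperfocal distance H = f²/(N·c) + f = 68²/(10 × 0.027) + 68 = 4624/0.27 + 68 ≈ 17193.9 mm ≈ 17.2 m.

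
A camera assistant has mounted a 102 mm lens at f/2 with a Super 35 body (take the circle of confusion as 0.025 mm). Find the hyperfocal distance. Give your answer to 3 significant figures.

Hyperfocal distance H = f²/(N·c) + f = 102²/(2 × 0.025) + 102 = 10404/0.05 + 102 ≈ 208182.0 mm ≈ 208 m.

208 m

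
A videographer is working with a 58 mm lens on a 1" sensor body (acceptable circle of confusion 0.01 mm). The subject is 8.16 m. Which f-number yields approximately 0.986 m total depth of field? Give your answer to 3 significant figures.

f/2.50

Write h = H − f = f²/(N·c). The thin-lens limits are Dn = s·h/(h + (s−f)) and Df = s·h/(h − (s−f)), so DoF = Df − Dn = 2·s·(s−f)·h / (h² − (s−f)²).
That is a quadratic in h: DoF·h² − 2·s·(s−f)·h − DoF·(s−f)² = 0 ⇒ h = (s−f)·(s + √(s² + DoF²)) / DoF = 8102 × (8160 + √(8160² + 986²)) / 986 = 8102 × (8160 + 8219.35) / 986 ≈ 134590 mm.
Then N = f²/(c·h) = 58² / (0.01 × 134590) = 3364 / 1345.9 ≈ 2.50.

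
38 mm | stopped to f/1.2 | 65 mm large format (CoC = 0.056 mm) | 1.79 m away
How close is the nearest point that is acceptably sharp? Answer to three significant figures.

Hyperfocal distance H = f²/(N·c) + f = 38²/(1.2 × 0.056) + 38 = 1444/0.0672 + 38 ≈ 21526.1 mm ≈ 21.53 m.
Near limit Dn = s·(H − f)/(H + s − 2f) = 1790 × (21526.1 − 38) / (21526.1 + 1790 − 2 × 38) = 1790 × 21488.1 / 23240.1 ≈ 1655.1 mm ≈ 1.66 m.

1.66 m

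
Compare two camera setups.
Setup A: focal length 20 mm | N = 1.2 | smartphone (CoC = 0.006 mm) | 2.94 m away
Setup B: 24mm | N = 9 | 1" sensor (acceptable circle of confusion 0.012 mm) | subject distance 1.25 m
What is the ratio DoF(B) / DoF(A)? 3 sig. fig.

Setup A: H = 20²/(1.2×0.006) + 20 ≈ 55575.6 mm; DoF = Df − Dn = 3103.10 − 2793.19 ≈ 309.91 mm.
Setup B: H = 24²/(9×0.012) + 24 ≈ 5357.3 mm; DoF = Df − Dn = 1623.11 − 1016.36 ≈ 606.75 mm.
Ratio = 606.75 / 309.91 ≈ 1.96.

1.96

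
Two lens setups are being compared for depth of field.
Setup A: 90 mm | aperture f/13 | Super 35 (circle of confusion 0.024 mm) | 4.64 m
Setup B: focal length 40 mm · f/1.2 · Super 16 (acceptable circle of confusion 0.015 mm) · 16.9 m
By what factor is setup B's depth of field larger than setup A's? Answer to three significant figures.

Setup A: H = 90²/(13×0.024) + 90 ≈ 26051.5 mm; DoF = Df − Dn = 5626.0 − 3948.1 ≈ 1677.9 mm.
Setup B: H = 40²/(1.2×0.015) + 40 ≈ 88928.9 mm; DoF = Df − Dn = 20855.8 − 14205.6 ≈ 6650.2 mm.
Ratio = 6650.2 / 1677.9 ≈ 3.96.

3.96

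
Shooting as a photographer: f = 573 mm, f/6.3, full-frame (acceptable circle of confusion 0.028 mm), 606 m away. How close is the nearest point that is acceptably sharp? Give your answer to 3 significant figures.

457 m

Hyperfocal distance H = f²/(N·c) + f = 573²/(6.3 × 0.028) + 573 = 328329/0.1764 + 573 ≈ 1861848.5 mm ≈ 1862 m.
Near limit Dn = s·(H − f)/(H + s − 2f) = 606000 × (1861848.5 − 573) / (1861848.5 + 606000 − 2 × 573) = 606000 × 1861275.5 / 2466702.5 ≈ 457263 mm ≈ 457 m.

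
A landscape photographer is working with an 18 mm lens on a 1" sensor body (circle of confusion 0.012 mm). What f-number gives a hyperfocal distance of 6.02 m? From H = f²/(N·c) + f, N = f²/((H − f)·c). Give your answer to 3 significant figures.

Rearrange H = f²/(N·c) + f for N: N = f² / ((H − f)·c).
N = 18² / ((6020 − 18) × 0.012) = 324 / 72.02 ≈ 4.50.

f/4.50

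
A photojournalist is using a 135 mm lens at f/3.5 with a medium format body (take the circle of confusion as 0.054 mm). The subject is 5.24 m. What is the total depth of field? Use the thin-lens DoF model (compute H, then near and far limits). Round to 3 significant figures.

Hyperfocal distance H = f²/(N·c) + f = 135²/(3.5 × 0.054) + 135 = 18225/0.189 + 135 ≈ 96563.6 mm ≈ 96.56 m.
Near limit Dn = s·(H − f)/(H + s − 2f) = 5240 × (96563.6 − 135) / (96563.6 + 5240 − 2 × 135) = 5240 × 96428.6 / 101533.6 ≈ 4976.54 mm.
Far limit Df = s·(H − f)/(H − s) = 5240 × (96563.6 − 135) / (96563.6 − 5240) = 5240 × 96428.6 / 91323.6 ≈ 5532.92 mm.
Depth of field = Df − Dn = 5532.92 − 4976.54 ≈ 556.38 mm ≈ 0.556 m.

0.556 m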